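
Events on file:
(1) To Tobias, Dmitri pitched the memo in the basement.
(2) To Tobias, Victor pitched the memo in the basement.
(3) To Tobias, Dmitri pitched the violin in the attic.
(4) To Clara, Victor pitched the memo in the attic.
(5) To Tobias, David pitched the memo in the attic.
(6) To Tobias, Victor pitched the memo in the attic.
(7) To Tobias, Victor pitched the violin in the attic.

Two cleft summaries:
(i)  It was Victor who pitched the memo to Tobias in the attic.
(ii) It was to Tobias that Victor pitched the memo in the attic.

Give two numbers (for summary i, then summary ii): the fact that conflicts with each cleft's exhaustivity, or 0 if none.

(i): focus "Victor". Looking for same thing, recipient, setting (the memo / Tobias / in the attic) with some other agent — fact (5) has David there. Refuted.
(ii): focus "Tobias". Looking for same agent, thing, setting (Victor / the memo / in the attic) with some other recipient — fact (4) has Clara there. Refuted.

5, 4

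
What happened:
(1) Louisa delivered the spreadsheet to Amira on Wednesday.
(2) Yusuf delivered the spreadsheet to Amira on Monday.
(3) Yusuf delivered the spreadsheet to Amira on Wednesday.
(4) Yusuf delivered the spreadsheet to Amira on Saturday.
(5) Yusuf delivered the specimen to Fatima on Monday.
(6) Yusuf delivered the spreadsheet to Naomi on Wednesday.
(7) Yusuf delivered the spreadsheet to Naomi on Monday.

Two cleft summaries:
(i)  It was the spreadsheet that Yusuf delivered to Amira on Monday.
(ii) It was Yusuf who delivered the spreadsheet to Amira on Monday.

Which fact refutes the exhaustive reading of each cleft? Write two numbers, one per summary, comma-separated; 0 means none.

Summary (i) focuses "the spreadsheet" (the thing); background Yusuf as agent and Amira as recipient and on Monday as setting. No fact matches that background with a different thing, so 0.
Summary (ii) focuses "Yusuf" (the agent); background the spreadsheet as thing and Amira as recipient and on Monday as setting. No fact matches that background with a different agent, so 0.

0, 0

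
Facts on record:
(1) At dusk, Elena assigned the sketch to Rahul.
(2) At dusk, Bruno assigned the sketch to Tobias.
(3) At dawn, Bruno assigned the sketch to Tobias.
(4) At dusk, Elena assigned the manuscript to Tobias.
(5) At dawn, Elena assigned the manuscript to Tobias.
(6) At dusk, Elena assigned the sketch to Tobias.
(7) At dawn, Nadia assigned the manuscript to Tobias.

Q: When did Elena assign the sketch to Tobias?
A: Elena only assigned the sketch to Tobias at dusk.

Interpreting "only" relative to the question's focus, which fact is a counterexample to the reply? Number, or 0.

0

The question "When did ...?" targets the setting, so in the reply the focus falls on "at dusk".
"Only" then excludes alternative settings while the background — same agent, thing, recipient (Elena / the sketch / Tobias) — is held fixed.
No listed fact shares that background with another setting. Nothing contradicts the reply.
(Fact (1) would refute a reading with focus on the recipient — but that is not what the question asks.)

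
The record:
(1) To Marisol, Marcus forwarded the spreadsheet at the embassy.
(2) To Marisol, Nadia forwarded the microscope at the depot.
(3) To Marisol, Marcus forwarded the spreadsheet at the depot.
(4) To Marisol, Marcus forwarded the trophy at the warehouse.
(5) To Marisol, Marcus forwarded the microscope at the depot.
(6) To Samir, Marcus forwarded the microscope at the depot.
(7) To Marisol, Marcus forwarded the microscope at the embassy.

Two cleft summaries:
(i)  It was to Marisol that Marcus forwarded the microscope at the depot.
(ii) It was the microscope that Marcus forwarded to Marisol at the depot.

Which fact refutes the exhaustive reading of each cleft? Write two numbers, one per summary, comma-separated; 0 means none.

Summary (i) focuses "Marisol" (the recipient); background same agent, thing, setting (Marcus / the microscope / at the depot). Fact (6) matches that background with recipient = Samir — refutes (i).
Summary (ii) focuses "the microscope" (the thing); background same agent, recipient, setting (Marcus / Marisol / at the depot). Fact (3) matches that background with thing = the spreadsheet — refutes (ii).

6, 3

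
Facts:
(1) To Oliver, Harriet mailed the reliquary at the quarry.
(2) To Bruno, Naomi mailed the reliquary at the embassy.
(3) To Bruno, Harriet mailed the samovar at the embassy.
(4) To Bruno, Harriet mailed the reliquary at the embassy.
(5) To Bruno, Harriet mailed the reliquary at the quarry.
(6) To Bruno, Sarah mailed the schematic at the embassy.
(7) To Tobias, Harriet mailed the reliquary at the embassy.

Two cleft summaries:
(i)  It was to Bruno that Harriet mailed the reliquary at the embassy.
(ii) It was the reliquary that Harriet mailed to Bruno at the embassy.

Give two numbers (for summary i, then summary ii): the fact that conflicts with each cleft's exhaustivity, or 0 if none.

(i): focus "Bruno". Looking for Harriet as agent and the reliquary as thing and at the embassy as setting with some other recipient — fact (7) has Tobias there. Refuted.
(ii): focus "the reliquary". Looking for Harriet as agent and Bruno as recipient and at the embassy as setting with some other thing — fact (3) has the samovar there. Refuted.

7, 3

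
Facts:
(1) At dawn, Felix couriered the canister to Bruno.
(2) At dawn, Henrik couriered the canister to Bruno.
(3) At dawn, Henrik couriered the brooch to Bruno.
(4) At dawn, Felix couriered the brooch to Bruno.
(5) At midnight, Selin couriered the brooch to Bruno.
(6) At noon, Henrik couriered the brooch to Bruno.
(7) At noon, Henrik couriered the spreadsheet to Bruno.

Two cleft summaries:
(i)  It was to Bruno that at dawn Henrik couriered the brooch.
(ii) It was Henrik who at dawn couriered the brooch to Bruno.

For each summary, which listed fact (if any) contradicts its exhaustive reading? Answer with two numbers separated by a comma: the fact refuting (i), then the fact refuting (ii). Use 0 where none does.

0, 4

(i): focus "Bruno". No fact shares agent = Henrik, thing = the brooch, setting = at dawn with a different recipient. 0.
(ii): focus "Henrik". Looking for thing = the brooch, recipient = Bruno, setting = at dawn with some other agent — fact (4) has Felix there. Refuted.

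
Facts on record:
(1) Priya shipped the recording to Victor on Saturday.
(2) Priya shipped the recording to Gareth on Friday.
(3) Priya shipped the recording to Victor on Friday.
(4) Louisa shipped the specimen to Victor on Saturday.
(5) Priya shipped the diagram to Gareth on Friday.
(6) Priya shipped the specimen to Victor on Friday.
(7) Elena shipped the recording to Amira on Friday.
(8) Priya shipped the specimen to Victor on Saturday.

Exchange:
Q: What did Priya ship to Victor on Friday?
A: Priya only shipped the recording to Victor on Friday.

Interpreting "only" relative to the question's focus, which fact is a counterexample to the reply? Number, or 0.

6

Answering "What did ...?" puts focus on the thing — here, "the recording".
So "only" ranges over things; the rest (Priya as agent and Victor as recipient and on Friday as setting) is presupposed.
Fact (6) keeps Priya as agent and Victor as recipient and on Friday as setting but has thing = the specimen; that refutes the reply.
(Fact (1) would refute a reading with focus on the setting — but that is not what the question asks.)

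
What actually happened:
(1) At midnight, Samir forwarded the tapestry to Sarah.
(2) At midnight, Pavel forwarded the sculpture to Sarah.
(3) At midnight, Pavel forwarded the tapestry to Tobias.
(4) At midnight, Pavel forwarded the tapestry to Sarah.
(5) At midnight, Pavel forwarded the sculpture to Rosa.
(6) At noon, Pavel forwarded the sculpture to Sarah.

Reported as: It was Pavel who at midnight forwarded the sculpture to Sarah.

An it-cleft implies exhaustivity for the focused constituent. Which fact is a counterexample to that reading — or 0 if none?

Focus of the cleft: "Pavel" (the agent). Presupposed background: same thing, recipient, setting (the sculpture / Sarah / at midnight).
The exhaustive reading says no other agent fits that background.
Every other fact differs from the presupposition on some backgrounded slot, so none challenges the exhaustivity.

0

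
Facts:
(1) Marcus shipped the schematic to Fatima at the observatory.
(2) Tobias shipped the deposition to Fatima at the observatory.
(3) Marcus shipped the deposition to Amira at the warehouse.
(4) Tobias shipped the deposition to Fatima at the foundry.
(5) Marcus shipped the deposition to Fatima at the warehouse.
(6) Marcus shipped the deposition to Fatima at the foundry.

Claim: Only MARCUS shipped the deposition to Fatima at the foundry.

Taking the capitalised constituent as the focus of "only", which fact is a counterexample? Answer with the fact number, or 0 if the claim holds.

Focus (in capitals) is "Marcus" — the agent. "Only" excludes alternative agents while holding fixed same thing, recipient, setting (the deposition / Fatima / at the foundry).
Fact (4) shares the background but differs in agent (Tobias) — a counterexample.

4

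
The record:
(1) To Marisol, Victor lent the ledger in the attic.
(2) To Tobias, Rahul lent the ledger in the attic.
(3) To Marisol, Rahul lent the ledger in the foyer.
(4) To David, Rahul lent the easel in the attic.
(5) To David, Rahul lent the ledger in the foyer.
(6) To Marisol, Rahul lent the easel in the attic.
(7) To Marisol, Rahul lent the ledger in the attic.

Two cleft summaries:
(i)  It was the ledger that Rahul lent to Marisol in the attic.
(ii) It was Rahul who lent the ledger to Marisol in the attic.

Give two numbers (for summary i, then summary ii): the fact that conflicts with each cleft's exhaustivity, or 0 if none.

6, 1

Summary (i) focuses "the ledger" (the thing); background Rahul as agent and Marisol as recipient and in the attic as setting. Fact (6) matches that background with thing = the easel — refutes (i).
Summary (ii) focuses "Rahul" (the agent); background the ledger as thing and Marisol as recipient and in the attic as setting. Fact (1) matches that background with agent = Victor — refutes (ii).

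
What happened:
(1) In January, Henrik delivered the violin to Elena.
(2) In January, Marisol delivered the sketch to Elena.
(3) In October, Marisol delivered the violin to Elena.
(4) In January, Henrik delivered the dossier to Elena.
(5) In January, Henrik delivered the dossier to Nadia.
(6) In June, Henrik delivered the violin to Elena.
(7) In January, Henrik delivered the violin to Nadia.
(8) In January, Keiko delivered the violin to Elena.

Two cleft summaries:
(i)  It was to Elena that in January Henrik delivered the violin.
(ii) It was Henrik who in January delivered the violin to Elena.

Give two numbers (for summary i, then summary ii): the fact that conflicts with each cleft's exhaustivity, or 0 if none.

Summary (i) focuses "Elena" (the recipient); background Henrik as agent and the violin as thing and in January as setting. Fact (7) matches that background with recipient = Nadia — refutes (i).
Summary (ii) focuses "Henrik" (the agent); background the violin as thing and Elena as recipient and in January as setting. Fact (8) matches that background with agent = Keiko — refutes (ii).

7, 8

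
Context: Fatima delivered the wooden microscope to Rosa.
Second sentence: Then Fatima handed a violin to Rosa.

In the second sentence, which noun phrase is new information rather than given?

"Fatima" and "Rosa" in the second sentence are given — already mentioned in the context.
"a violin" has no antecedent in the context; it is discourse-new (the indefinite article also signals a new referent).

a violin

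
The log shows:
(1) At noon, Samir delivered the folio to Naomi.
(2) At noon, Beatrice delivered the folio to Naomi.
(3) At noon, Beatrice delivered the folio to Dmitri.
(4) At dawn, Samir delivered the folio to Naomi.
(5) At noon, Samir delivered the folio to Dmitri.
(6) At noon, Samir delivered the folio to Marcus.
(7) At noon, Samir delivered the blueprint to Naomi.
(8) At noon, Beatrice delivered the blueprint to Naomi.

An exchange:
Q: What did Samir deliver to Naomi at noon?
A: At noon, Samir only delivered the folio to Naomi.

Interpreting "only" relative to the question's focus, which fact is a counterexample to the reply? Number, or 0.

The question "What did ...?" targets the thing, so in the reply the focus falls on "the folio".
"Only" then excludes alternative things while the background — Samir as agent and Naomi as recipient and at noon as setting — is held fixed.
Fact (7) shares the background with a different thing (the blueprint) — counterexample.
(Fact (4) would refute a reading with focus on the setting — but that is not what the question asks.)

7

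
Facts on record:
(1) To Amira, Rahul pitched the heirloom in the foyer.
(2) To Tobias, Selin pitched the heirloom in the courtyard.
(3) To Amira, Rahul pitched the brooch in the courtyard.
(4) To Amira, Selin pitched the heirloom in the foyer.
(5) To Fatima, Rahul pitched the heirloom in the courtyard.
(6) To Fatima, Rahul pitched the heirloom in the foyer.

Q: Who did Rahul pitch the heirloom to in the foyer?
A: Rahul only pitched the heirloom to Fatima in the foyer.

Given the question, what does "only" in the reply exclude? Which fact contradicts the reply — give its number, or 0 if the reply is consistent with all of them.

1

The question "Who did ... to ...?" targets the recipient, so in the reply the focus falls on "Fatima".
"Only" then excludes alternative recipients while the background — agent = Rahul, thing = the heirloom, setting = in the foyer — is held fixed.
Fact (1) shares the background with a different recipient (Amira) — counterexample.
(Fact (5) would refute a reading with focus on the setting — but that is not what the question asks.)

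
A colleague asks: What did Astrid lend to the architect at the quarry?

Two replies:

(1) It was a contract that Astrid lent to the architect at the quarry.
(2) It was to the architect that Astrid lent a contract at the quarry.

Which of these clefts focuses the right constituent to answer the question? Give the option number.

The question word "what" targets the direct object.
Option (1) clefts "a contract" — that matches what the question asks about.
Option (2) clefts "to the architect" — the recipient, not what was asked.
So the congruent reply is (1).

1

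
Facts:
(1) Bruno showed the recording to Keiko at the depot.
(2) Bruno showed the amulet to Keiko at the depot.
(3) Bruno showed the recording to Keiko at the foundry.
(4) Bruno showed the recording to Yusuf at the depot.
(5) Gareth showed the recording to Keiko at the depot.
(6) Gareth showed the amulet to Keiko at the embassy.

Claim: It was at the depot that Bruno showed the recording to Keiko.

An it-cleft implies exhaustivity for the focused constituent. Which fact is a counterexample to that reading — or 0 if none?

The cleft puts "at the depot" in focus and presupposes the open proposition with same agent, thing, recipient (Bruno / the recording / Keiko).
The exhaustive reading says no other setting fits that background.
Fact (3) shares the background but with setting = at the foundry; exhaustivity is violated.

3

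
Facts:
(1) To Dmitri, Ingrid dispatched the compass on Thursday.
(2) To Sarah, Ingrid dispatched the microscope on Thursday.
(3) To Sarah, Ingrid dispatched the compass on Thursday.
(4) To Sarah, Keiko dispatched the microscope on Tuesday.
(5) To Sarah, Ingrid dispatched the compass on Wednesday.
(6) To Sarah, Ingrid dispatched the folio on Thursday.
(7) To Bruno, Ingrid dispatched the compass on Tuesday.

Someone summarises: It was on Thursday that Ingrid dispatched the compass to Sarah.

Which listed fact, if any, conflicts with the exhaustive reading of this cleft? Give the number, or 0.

5

The cleft puts "on Thursday" in focus and presupposes the open proposition with agent = Ingrid, thing = the compass, recipient = Sarah.
Exhaustivity: on Thursday is the only setting satisfying that background.
Fact (5) shares the background but with setting = on Wednesday; exhaustivity is violated.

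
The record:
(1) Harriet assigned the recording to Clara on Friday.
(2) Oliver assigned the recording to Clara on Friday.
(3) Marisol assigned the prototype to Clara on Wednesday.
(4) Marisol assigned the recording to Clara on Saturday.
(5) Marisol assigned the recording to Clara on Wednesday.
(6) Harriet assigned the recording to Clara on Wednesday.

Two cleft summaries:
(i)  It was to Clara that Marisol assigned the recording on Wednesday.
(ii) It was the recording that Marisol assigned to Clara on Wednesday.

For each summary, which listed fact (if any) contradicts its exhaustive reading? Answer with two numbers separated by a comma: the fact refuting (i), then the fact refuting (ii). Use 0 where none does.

0, 3

(i): focus "Clara". No fact shares same agent, thing, setting (Marisol / the recording / on Wednesday) with a different recipient. 0.
(ii): focus "the recording". Looking for same agent, recipient, setting (Marisol / Clara / on Wednesday) with some other thing — fact (3) has the prototype there. Refuted.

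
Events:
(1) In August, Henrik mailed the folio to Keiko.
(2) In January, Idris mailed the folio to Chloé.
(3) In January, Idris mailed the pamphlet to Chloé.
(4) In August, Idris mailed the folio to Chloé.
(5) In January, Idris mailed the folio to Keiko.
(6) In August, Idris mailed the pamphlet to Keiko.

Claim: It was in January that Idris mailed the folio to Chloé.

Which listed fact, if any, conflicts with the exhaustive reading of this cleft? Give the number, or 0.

4

The cleft puts "in January" in focus and presupposes the open proposition with same agent, thing, recipient (Idris / the folio / Chloé).
Exhaustivity: in January is the only setting satisfying that background.
Fact (4) shares the background but with setting = in August; exhaustivity is violated.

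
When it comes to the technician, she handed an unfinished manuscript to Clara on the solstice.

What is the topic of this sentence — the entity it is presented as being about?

The construction explicitly marks "the technician" as what the sentence is about — the topic.
The remainder of the clause is the comment (what is said about the topic).

the technician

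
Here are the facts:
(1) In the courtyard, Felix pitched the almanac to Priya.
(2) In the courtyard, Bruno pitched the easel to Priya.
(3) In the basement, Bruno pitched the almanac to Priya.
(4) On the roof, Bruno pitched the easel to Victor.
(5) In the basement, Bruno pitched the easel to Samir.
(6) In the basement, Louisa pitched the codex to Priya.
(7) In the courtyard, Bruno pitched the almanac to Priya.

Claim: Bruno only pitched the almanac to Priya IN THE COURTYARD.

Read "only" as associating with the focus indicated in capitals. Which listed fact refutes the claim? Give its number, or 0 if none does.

Focus (in capitals) is "in the courtyard" — the setting. "Only" excludes alternative settings while holding fixed agent = Bruno, thing = the almanac, recipient = Priya.
Fact (3) matches on agent = Bruno, thing = the almanac, recipient = Priya, but has setting = in the basement instead. That refutes the claim.

3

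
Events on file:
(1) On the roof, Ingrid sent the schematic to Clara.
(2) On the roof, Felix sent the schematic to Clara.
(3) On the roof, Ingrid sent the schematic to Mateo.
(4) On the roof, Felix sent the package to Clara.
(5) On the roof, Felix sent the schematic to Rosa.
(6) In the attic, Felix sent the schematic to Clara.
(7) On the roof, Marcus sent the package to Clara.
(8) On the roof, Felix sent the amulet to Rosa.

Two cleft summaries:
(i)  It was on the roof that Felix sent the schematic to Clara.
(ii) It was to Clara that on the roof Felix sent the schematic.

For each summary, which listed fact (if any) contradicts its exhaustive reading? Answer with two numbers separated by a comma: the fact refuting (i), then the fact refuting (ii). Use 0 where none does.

6, 5

(i): focus "on the roof". Looking for Felix as agent and the schematic as thing and Clara as recipient with some other setting — fact (6) has in the attic there. Refuted.
(ii): focus "Clara". Looking for Felix as agent and the schematic as thing and on the roof as setting with some other recipient — fact (5) has Rosa there. Refuted.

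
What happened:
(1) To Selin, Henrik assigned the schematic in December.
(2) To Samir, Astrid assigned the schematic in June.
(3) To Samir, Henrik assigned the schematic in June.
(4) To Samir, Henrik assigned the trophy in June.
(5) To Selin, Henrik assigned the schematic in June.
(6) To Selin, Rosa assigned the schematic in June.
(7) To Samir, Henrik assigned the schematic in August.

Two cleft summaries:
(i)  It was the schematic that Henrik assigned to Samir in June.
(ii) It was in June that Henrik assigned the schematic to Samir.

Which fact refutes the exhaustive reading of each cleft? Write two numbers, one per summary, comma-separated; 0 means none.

4, 7

Summary (i) focuses "the schematic" (the thing); background same agent, recipient, setting (Henrik / Samir / in June). Fact (4) matches that background with thing = the trophy — refutes (i).
Summary (ii) focuses "in June" (the setting); background same agent, thing, recipient (Henrik / the schematic / Samir). Fact (7) matches that background with setting = in August — refutes (ii).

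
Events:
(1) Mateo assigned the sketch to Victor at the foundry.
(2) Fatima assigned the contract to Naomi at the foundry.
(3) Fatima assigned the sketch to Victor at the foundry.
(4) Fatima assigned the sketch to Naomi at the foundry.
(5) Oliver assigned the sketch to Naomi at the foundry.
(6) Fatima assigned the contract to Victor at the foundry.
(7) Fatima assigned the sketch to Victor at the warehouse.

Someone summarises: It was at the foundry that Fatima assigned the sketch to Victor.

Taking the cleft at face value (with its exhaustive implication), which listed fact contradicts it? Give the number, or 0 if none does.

7

The cleft puts "at the foundry" in focus and presupposes the open proposition with agent = Fatima, thing = the sketch, recipient = Victor.
The exhaustive reading says no other setting fits that background.
But fact (7) also has agent = Fatima, thing = the sketch, recipient = Victor, with setting = at the warehouse — so the exhaustive reading fails.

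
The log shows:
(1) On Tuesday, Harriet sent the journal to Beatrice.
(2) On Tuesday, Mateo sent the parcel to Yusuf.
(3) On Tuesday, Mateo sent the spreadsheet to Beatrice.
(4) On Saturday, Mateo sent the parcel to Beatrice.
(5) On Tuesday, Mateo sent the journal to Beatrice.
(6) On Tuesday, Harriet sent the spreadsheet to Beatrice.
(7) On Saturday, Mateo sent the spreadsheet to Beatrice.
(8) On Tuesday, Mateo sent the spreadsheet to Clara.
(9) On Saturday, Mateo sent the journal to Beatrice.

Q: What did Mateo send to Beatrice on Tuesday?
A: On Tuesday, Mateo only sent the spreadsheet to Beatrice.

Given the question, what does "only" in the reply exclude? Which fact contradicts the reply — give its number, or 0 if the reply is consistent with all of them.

The question "What did ...?" targets the thing, so in the reply the focus falls on "the spreadsheet".
"Only" then excludes alternative things while the background — Mateo as agent and Beatrice as recipient and on Tuesday as setting — is held fixed.
Fact (5) shares the background with a different thing (the journal) — counterexample.
(Fact (8) would refute a reading with focus on the recipient — but that is not what the question asks.)

5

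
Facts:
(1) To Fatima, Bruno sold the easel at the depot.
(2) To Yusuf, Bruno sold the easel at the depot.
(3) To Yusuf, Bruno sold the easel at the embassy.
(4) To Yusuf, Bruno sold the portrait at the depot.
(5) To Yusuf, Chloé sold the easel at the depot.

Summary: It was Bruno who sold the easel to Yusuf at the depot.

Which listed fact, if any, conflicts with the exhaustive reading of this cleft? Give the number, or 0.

5

Focus of the cleft: "Bruno" (the agent). Presupposed background: thing = the easel, recipient = Yusuf, setting = at the depot.
Exhaustivity: Bruno is the only agent satisfying that background.
But fact (5) also has thing = the easel, recipient = Yusuf, setting = at the depot, with agent = Chloé — so the exhaustive reading fails.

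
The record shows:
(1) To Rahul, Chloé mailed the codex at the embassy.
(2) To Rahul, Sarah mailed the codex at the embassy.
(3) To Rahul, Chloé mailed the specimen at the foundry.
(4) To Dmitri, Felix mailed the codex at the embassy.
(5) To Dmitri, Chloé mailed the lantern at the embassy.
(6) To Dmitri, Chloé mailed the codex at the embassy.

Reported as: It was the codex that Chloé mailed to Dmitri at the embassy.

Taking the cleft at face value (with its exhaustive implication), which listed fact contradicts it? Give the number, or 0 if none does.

5

The cleft puts "the codex" in focus and presupposes the open proposition with same agent, recipient, setting (Chloé / Dmitri / at the embassy).
Exhaustivity: the codex is the only thing satisfying that background.
But fact (5) also has same agent, recipient, setting (Chloé / Dmitri / at the embassy), with thing = the lantern — so the exhaustive reading fails.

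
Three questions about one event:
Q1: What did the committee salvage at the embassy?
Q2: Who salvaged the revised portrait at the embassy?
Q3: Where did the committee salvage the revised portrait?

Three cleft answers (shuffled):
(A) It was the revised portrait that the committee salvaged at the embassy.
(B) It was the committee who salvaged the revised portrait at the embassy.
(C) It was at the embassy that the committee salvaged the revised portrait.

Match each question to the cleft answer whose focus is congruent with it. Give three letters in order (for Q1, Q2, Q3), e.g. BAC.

ABC

Q1 asks about the direct object; cleft (A) focuses "the revised portrait", which is the direct object — so Q1 → A.
Q2 asks about the subject (agent); cleft (B) focuses "the committee", which is the subject (agent) — so Q2 → B.
Q3 asks about the location; cleft (C) focuses "at the embassy", which is the location — so Q3 → C.
Mapping: Q1→A, Q2→B, Q3→C.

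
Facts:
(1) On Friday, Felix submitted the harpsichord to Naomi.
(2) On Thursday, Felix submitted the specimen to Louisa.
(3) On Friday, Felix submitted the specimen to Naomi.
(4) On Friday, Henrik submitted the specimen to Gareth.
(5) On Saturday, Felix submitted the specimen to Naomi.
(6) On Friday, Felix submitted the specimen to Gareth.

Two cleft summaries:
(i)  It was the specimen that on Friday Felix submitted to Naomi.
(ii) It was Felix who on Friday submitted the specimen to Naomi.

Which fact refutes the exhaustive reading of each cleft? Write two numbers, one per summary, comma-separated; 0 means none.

(i): focus "the specimen". Looking for agent = Felix, recipient = Naomi, setting = on Friday with some other thing — fact (1) has the harpsichord there. Refuted.
(ii): focus "Felix". No fact shares thing = the specimen, recipient = Naomi, setting = on Friday with a different agent. 0.

1, 0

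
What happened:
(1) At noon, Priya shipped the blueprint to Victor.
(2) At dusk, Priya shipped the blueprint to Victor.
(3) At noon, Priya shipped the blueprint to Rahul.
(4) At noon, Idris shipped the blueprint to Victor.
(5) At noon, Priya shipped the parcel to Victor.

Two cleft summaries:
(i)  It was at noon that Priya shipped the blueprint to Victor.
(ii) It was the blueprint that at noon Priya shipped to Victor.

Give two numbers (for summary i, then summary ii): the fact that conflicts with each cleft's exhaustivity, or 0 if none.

2, 5

(i): focus "at noon". Looking for Priya as agent and the blueprint as thing and Victor as recipient with some other setting — fact (2) has at dusk there. Refuted.
(ii): focus "the blueprint". Looking for Priya as agent and Victor as recipient and at noon as setting with some other thing — fact (5) has the parcel there. Refuted.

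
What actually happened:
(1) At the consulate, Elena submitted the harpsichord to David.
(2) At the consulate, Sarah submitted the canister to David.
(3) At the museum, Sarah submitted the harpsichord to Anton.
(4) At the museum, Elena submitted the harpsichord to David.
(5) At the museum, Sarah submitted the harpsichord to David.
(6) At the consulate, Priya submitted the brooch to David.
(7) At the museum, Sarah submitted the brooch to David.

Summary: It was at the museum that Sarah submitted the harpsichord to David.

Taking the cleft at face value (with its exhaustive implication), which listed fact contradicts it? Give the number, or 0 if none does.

0

The cleft puts "at the museum" in focus and presupposes the open proposition with agent = Sarah, thing = the harpsichord, recipient = David.
The exhaustive reading says no other setting fits that background.
No listed fact matches the background with a different setting. Exhaustivity holds.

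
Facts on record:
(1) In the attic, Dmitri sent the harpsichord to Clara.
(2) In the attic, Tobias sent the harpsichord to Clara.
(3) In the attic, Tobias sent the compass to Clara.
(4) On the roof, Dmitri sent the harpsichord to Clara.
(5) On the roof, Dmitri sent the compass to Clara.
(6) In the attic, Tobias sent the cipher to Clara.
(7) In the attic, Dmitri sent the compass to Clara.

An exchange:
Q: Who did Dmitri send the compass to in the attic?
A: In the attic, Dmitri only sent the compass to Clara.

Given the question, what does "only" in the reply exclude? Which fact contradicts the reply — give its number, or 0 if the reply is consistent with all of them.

Answering "Who did ... to ...?" puts focus on the recipient — here, "Clara".
So "only" ranges over recipients; the rest (agent = Dmitri, thing = the compass, setting = in the attic) is presupposed.
No listed fact shares that background with another recipient. Nothing contradicts the reply.
(Fact (1) would refute a reading with focus on the thing — but that is not what the question asks.)

0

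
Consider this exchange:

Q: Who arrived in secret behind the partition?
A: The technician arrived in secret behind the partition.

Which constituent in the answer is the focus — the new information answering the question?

the technician

The wh-word "who" asks about the subject (agent).
In the answer, "in secret" and "behind the partition" are given — repeated from the question.
The constituent filling the subject (agent) gap is "the technician"; that is the focus and would carry nuclear stress.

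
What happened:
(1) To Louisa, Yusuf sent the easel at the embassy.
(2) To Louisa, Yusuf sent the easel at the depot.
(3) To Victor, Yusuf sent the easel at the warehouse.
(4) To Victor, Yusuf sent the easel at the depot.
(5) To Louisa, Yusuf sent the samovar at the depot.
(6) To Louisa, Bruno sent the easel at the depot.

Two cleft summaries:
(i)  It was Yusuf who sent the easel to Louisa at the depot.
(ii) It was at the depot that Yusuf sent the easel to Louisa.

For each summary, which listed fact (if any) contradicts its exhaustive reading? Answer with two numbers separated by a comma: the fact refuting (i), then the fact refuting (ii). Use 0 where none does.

Summary (i) focuses "Yusuf" (the agent); background same thing, recipient, setting (the easel / Louisa / at the depot). Fact (6) matches that background with agent = Bruno — refutes (i).
Summary (ii) focuses "at the depot" (the setting); background same agent, thing, recipient (Yusuf / the easel / Louisa). Fact (1) matches that background with setting = at the embassy — refutes (ii).

6, 1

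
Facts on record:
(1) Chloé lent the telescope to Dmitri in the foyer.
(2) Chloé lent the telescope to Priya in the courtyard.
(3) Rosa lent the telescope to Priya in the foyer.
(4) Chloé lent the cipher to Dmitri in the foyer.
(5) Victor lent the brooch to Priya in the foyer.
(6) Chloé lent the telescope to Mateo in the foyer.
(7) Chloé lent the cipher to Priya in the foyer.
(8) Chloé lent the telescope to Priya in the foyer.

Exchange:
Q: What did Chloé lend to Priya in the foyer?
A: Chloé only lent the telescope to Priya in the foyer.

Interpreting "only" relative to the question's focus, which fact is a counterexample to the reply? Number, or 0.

7

Answering "What did ...?" puts focus on the thing — here, "the telescope".
"Only" then excludes alternative things while the background — same agent, recipient, setting (Chloé / Priya / in the foyer) — is held fixed.
Fact (7) keeps same agent, recipient, setting (Chloé / Priya / in the foyer) but has thing = the cipher; that refutes the reply.
(Fact (1) would refute a reading with focus on the recipient — but that is not what the question asks.)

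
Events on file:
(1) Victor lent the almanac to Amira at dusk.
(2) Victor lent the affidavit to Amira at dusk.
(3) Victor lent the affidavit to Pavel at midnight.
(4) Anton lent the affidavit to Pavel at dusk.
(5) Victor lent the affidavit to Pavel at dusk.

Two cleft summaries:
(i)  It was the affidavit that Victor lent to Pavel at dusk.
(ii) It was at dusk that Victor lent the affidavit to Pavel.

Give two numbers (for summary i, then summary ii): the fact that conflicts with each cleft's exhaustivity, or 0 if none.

0, 3

(i): focus "the affidavit". No fact shares same agent, recipient, setting (Victor / Pavel / at dusk) with a different thing. 0.
(ii): focus "at dusk". Looking for same agent, thing, recipient (Victor / the affidavit / Pavel) with some other setting — fact (3) has at midnight there. Refuted.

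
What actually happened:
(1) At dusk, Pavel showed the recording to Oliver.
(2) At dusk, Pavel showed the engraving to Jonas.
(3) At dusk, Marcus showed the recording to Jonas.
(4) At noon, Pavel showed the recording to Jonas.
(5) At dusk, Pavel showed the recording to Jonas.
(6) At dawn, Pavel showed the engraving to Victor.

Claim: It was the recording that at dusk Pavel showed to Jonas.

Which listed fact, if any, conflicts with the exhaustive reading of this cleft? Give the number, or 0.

2

Focus of the cleft: "the recording" (the thing). Presupposed background: same agent, recipient, setting (Pavel / Jonas / at dusk).
Exhaustivity: the recording is the only thing satisfying that background.
But fact (2) also has same agent, recipient, setting (Pavel / Jonas / at dusk), with thing = the engraving — so the exhaustive reading fails.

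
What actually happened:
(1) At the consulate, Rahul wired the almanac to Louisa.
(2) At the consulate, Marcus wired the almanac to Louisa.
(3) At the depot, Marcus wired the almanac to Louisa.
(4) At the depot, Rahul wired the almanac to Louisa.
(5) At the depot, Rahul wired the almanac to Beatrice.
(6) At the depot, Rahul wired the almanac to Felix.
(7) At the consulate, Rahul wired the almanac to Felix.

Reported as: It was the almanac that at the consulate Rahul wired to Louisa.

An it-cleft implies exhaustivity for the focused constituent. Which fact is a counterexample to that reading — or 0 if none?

0

Focus of the cleft: "the almanac" (the thing). Presupposed background: agent = Rahul, recipient = Louisa, setting = at the consulate.
The exhaustive reading says no other thing fits that background.
Every other fact differs from the presupposition on some backgrounded slot, so none challenges the exhaustivity.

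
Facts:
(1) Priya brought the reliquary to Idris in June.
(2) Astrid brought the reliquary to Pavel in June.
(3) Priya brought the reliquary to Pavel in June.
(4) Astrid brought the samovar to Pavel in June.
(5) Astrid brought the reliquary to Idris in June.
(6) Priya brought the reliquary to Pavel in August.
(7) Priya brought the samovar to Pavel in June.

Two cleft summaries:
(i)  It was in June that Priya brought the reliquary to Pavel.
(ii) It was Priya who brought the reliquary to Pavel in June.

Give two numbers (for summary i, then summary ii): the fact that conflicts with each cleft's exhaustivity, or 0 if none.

6, 2

(i): focus "in June". Looking for same agent, thing, recipient (Priya / the reliquary / Pavel) with some other setting — fact (6) has in August there. Refuted.
(ii): focus "Priya". Looking for same thing, recipient, setting (the reliquary / Pavel / in June) with some other agent — fact (2) has Astrid there. Refuted.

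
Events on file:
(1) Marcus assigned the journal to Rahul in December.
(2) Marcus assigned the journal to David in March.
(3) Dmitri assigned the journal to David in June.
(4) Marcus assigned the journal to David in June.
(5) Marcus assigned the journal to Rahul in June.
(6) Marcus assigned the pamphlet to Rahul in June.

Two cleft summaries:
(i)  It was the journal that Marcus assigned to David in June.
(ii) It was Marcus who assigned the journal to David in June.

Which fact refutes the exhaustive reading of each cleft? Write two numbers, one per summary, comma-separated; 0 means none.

0, 3

Summary (i) focuses "the journal" (the thing); background agent = Marcus, recipient = David, setting = in June. No fact matches that background with a different thing, so 0.
Summary (ii) focuses "Marcus" (the agent); background thing = the journal, recipient = David, setting = in June. Fact (3) matches that background with agent = Dmitri — refutes (ii).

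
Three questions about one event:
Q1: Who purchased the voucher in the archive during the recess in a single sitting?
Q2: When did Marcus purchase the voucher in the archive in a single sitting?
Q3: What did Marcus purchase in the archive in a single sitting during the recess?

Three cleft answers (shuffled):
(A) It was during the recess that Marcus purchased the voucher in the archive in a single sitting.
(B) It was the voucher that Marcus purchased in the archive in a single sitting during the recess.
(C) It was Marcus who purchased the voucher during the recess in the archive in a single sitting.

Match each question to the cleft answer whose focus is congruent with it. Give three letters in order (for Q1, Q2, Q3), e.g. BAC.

Q1 asks about the subject (agent); cleft (C) focuses "Marcus", which is the subject (agent) — so Q1 → C.
Q2 asks about the time; cleft (A) focuses "during the recess", which is the time — so Q2 → A.
Q3 asks about the direct object; cleft (B) focuses "the voucher", which is the direct object — so Q3 → B.
Mapping: Q1→C, Q2→A, Q3→B.

CAB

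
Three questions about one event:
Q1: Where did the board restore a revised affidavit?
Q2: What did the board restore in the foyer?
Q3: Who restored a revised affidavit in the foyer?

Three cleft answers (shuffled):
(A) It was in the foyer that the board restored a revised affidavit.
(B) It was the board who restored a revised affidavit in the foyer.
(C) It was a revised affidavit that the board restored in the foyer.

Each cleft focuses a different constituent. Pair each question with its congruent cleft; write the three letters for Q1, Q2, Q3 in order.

ACB

Q1 asks about the location; cleft (A) focuses "in the foyer", which is the location — so Q1 → A.
Q2 asks about the direct object; cleft (C) focuses "a revised affidavit", which is the direct object — so Q2 → C.
Q3 asks about the subject (agent); cleft (B) focuses "the board", which is the subject (agent) — so Q3 → B.
Mapping: Q1→A, Q2→C, Q3→B.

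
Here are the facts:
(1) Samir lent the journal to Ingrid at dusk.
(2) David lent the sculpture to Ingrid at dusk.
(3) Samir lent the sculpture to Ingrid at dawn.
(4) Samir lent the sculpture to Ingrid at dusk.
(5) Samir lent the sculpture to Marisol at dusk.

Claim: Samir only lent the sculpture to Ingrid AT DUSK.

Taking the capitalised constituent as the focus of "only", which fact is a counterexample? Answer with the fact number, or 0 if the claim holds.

3

Focus (in capitals) is "at dusk" — the setting. "Only" excludes alternative settings while holding fixed Samir as agent and the sculpture as thing and Ingrid as recipient.
Fact (3) matches on Samir as agent and the sculpture as thing and Ingrid as recipient, but has setting = at dawn instead. That refutes the claim.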